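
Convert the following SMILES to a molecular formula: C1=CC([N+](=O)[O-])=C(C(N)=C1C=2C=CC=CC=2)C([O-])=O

C13H9N2O4-

Heavy atoms from the SMILES: 13 C, 2 N, 4 O.
Implicit hydrogens by atom environment:
  7 × C (aromatic): 1 H each → 7
  5 × C (aromatic): no H
  2 × O: no H
  2 × O (charge -1): no H
  1 × C: no H
  1 × N: 2 H
  1 × N (charge +1): no H
  Total hydrogens = 9.
Net charge -1.
Molecular formula: C13H9N2O4-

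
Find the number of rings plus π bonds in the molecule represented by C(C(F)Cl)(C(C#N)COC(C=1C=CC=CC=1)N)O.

6

Molecular formula from the SMILES: C12H14ClFN2O2.
DoU = (2C + 2 + N − H − X)/2 = (2·12 + 2 + 2 − 14 − 2)/2 = 12/2 = 6.
(Structurally: 1 ring(s) + 5 π bond(s) = 6.)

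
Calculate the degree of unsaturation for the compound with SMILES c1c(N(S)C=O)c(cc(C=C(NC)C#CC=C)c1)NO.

Molecular formula from the SMILES: C14H15N3O2S.
DoU = (2C + 2 + N − H − X)/2 = (2·14 + 2 + 3 − 15 − 0)/2 = 18/2 = 9.
(Structurally: 1 ring(s) + 8 π bond(s) = 9.)

9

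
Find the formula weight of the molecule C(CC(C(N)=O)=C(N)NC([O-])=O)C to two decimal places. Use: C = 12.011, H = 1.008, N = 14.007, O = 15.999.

Molecular formula: C7H12N3O3-.
M = 7×12.011 + 12×1.008 + 3×14.007 + 3×15.999 = 186.19 g/mol.

186.19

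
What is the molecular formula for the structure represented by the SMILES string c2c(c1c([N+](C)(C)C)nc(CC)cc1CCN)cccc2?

Heavy atoms from the SMILES: 18 C, 3 N.
Implicit hydrogens by atom environment:
  6 × C (aromatic): 1 H each → 6
  5 × C (aromatic): no H
  4 × C: 3 H each → 12
  3 × C: 2 H each → 6
  1 × N: 2 H
  1 × N (aromatic): no H
  1 × N (charge +1): no H
  Total hydrogens = 26.
Net charge +1.
Molecular formula: C18H26N3+

C18H26N3+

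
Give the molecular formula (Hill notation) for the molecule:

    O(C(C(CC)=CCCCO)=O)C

Heavy atoms from the SMILES: 9 C, 3 O.
Implicit hydrogens by atom environment:
  4 × C: 2 H each → 8
  2 × C: 3 H each → 6
  2 × C: no H
  2 × O: no H
  1 × C: 1 H
  1 × O: 1 H
  Total hydrogens = 16.
Molecular formula: C9H16O3

C9H16O3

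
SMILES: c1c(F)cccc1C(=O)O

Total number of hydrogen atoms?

5

Hydrogens are implicit in SMILES; fill each atom to its normal valence:
  4 × C (aromatic): 1 H each → 4
  2 × C (aromatic): no H
  1 × C: no H
  1 × F: no H
  1 × O: 1 H
  1 × O: no H
  Total hydrogens = 5.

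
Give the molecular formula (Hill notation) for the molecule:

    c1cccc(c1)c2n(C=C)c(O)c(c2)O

Heavy atoms from the SMILES: 12 C, 1 N, 2 O.
Implicit hydrogens by atom environment:
  6 × C (aromatic): 1 H each → 6
  4 × C (aromatic): no H
  2 × O: 1 H each → 2
  1 × C: 2 H
  1 × C: 1 H
  1 × N (aromatic): no H
  Total hydrogens = 11.
Molecular formula: C12H11NO2

C12H11NO2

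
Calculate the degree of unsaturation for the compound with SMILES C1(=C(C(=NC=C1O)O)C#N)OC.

6

Molecular formula from the SMILES: C7H6N2O3.
DoU = (2C + 2 + N − H − X)/2 = (2·7 + 2 + 2 − 6 − 0)/2 = 12/2 = 6.
(Structurally: 1 ring(s) + 5 π bond(s) = 6.)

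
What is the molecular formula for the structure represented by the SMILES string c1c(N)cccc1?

Heavy atoms from the SMILES: 6 C, 1 N.
Implicit hydrogens by atom environment:
  5 × C (aromatic): 1 H each → 5
  1 × C (aromatic): no H
  1 × N: 2 H
  Total hydrogens = 7.
Molecular formula: C6H7N

C6H7N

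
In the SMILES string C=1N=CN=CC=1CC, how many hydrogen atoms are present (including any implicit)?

Hydrogens are implicit in SMILES; fill each atom to its normal valence:
  3 × C (aromatic): 1 H each → 3
  2 × N (aromatic): no H
  1 × C: 3 H
  1 × C: 2 H
  1 × C (aromatic): no H
  Total hydrogens = 8.

8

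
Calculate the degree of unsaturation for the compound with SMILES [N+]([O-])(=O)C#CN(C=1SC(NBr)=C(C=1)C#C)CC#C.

Molecular formula from the SMILES: C11H6BrN3O2S.
DoU = (2C + 2 + N − H − X)/2 = (2·11 + 2 + 3 − 6 − 1)/2 = 20/2 = 10.
(Structurally: 1 ring(s) + 9 π bond(s) = 10.)

10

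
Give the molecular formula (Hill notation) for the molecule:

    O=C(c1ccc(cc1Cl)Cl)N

C7H5Cl2NO

Heavy atoms from the SMILES: 7 C, 2 Cl, 1 N, 1 O.
Implicit hydrogens by atom environment:
  3 × C (aromatic): 1 H each → 3
  3 × C (aromatic): no H
  2 × Cl: no H
  1 × C: no H
  1 × N: 2 H
  1 × O: no H
  Total hydrogens = 5.
Molecular formula: C7H5Cl2NO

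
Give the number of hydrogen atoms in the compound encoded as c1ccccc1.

6

Hydrogens are implicit in SMILES; fill each atom to its normal valence:
  6 × C (aromatic): 1 H each → 6
  Total hydrogens = 6.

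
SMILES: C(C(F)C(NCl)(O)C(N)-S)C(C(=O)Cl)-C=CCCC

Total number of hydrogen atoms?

19

Hydrogens are implicit in SMILES; fill each atom to its normal valence:
  5 × C: 1 H each → 5
  3 × C: 2 H each → 6
  2 × C: no H
  2 × Cl: no H
  1 × C: 3 H
  1 × F: no H
  1 × N: 2 H
  1 × N: 1 H
  1 × O: 1 H
  1 × O: no H
  1 × S: 1 H
  Total hydrogens = 19.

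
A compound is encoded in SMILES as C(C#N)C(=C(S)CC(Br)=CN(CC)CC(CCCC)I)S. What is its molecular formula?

Heavy atoms from the SMILES: 1 Br, 15 C, 1 I, 2 N, 2 S.
Implicit hydrogens by atom environment:
  7 × C: 2 H each → 14
  4 × C: no H
  2 × C: 3 H each → 6
  2 × C: 1 H each → 2
  2 × N: no H
  2 × S: 1 H each → 2
  1 × Br: no H
  1 × I: no H
  Total hydrogens = 24.
Molecular formula: C15H24BrIN2S2

C15H24BrIN2S2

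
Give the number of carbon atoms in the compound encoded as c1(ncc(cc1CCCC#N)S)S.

9

The symbol for carbon appears 9 times in the SMILES. Lowercase c denotes aromatic carbon and counts toward C.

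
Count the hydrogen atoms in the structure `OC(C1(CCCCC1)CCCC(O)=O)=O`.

Hydrogens are implicit in SMILES; fill each atom to its normal valence:
  8 × C: 2 H each → 16
  3 × C: no H
  2 × O: 1 H each → 2
  2 × O: no H
  Total hydrogens = 18.

18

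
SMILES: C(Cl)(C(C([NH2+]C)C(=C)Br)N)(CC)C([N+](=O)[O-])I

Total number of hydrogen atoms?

Hydrogens are implicit in SMILES; fill each atom to its normal valence:
  3 × C: 1 H each → 3
  2 × C: 3 H each → 6
  2 × C: 2 H each → 4
  2 × C: no H
  1 × Br: no H
  1 × Cl: no H
  1 × I: no H
  1 × N (charge +1): 2 H
  1 × N: 2 H
  1 × N (charge +1): no H
  1 × O: no H
  1 × O (charge -1): no H
  Total hydrogens = 17.

17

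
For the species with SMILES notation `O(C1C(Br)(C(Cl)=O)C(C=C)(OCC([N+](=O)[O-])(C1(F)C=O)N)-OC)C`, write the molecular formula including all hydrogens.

C12H15BrClFN2O7

Heavy atoms from the SMILES: 1 Br, 12 C, 1 Cl, 1 F, 2 N, 7 O.
Implicit hydrogens by atom environment:
  6 × O: no H
  5 × C: no H
  3 × C: 1 H each → 3
  2 × C: 3 H each → 6
  2 × C: 2 H each → 4
  1 × Br: no H
  1 × Cl: no H
  1 × F: no H
  1 × N: 2 H
  1 × N (charge +1): no H
  1 × O (charge -1): no H
  Total hydrogens = 15.
Molecular formula: C12H15BrClFN2O7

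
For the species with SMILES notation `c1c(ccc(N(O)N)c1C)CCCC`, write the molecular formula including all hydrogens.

Heavy atoms from the SMILES: 11 C, 2 N, 1 O.
Implicit hydrogens by atom environment:
  3 × C: 2 H each → 6
  3 × C (aromatic): 1 H each → 3
  3 × C (aromatic): no H
  2 × C: 3 H each → 6
  1 × N: 2 H
  1 × N: no H
  1 × O: 1 H
  Total hydrogens = 18.
Molecular formula: C11H18N2O

C11H18N2O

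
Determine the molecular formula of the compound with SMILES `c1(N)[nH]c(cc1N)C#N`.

Heavy atoms from the SMILES: 5 C, 4 N.
Implicit hydrogens by atom environment:
  3 × C (aromatic): no H
  2 × N: 2 H each → 4
  1 × C (aromatic): 1 H
  1 × C: no H
  1 × N (aromatic): 1 H
  1 × N: no H
  Total hydrogens = 6.
Molecular formula: C5H6N4

C5H6N4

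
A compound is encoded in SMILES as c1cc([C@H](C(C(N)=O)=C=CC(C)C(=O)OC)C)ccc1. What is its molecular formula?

Heavy atoms from the SMILES: 16 C, 1 N, 3 O.
Implicit hydrogens by atom environment:
  5 × C (aromatic): 1 H each → 5
  4 × C: no H
  3 × C: 3 H each → 9
  3 × C: 1 H each → 3
  3 × O: no H
  1 × C (aromatic): no H
  1 × N: 2 H
  Total hydrogens = 19.
Molecular formula: C16H19NO3

C16H19NO3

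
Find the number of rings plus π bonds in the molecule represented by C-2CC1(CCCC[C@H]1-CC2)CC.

Molecular formula from the SMILES: C12H22.
DoU = (2C + 2 + N − H − X)/2 = (2·12 + 2 + 0 − 22 − 0)/2 = 4/2 = 2.
(Structurally: 2 ring(s) + 0 π bond(s) = 2.)

2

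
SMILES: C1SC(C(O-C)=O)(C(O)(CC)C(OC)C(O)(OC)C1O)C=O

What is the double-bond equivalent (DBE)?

3

Molecular formula from the SMILES: C13H22O8S.
DoU = (2C + 2 + N − H − X)/2 = (2·13 + 2 + 0 − 22 − 0)/2 = 6/2 = 3.
(Structurally: 1 ring(s) + 2 π bond(s) = 3.)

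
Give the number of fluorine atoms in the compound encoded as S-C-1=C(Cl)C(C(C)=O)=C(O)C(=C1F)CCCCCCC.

The symbol for fluorine appears 1 time in the SMILES.

1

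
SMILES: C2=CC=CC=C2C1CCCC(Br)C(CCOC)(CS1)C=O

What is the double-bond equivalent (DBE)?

Molecular formula from the SMILES: C17H23BrO2S.
DoU = (2C + 2 + N − H − X)/2 = (2·17 + 2 + 0 − 23 − 1)/2 = 12/2 = 6.
(Structurally: 2 ring(s) + 4 π bond(s) = 6.)

6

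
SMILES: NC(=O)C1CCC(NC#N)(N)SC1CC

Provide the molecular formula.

C9H16N4OS

Heavy atoms from the SMILES: 9 C, 4 N, 1 O, 1 S.
Implicit hydrogens by atom environment:
  3 × C: 2 H each → 6
  3 × C: no H
  2 × C: 1 H each → 2
  2 × N: 2 H each → 4
  1 × C: 3 H
  1 × N: 1 H
  1 × N: no H
  1 × O: no H
  1 × S: no H
  Total hydrogens = 16.
Molecular formula: C9H16N4OS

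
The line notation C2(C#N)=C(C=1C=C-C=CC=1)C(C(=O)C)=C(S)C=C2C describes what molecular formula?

C16H13NOS

Heavy atoms from the SMILES: 16 C, 1 N, 1 O, 1 S.
Implicit hydrogens by atom environment:
  6 × C (aromatic): 1 H each → 6
  6 × C (aromatic): no H
  2 × C: 3 H each → 6
  2 × C: no H
  1 × N: no H
  1 × O: no H
  1 × S: 1 H
  Total hydrogens = 13.
Molecular formula: C16H13NOS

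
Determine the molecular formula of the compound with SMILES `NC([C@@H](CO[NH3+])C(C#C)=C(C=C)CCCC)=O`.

C13H21N2O2+

Heavy atoms from the SMILES: 13 C, 2 N, 2 O.
Implicit hydrogens by atom environment:
  5 × C: 2 H each → 10
  4 × C: no H
  3 × C: 1 H each → 3
  2 × O: no H
  1 × C: 3 H
  1 × N (charge +1): 3 H
  1 × N: 2 H
  Total hydrogens = 21.
Net charge +1.
Molecular formula: C13H21N2O2+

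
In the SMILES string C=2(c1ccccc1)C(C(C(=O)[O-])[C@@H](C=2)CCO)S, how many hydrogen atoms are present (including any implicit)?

15

Hydrogens are implicit in SMILES; fill each atom to its normal valence:
  5 × C (aromatic): 1 H each → 5
  4 × C: 1 H each → 4
  2 × C: 2 H each → 4
  2 × C: no H
  1 × C (aromatic): no H
  1 × O: 1 H
  1 × O: no H
  1 × O (charge -1): no H
  1 × S: 1 H
  Total hydrogens = 15.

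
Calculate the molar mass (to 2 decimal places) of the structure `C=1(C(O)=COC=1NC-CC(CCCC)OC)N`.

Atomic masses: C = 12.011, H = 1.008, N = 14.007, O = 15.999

242.32

Molecular formula: C12H22N2O3.
M = 12×12.011 + 22×1.008 + 2×14.007 + 3×15.999 = 242.32 g/mol.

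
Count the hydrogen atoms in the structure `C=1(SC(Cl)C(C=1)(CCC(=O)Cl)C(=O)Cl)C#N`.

Hydrogens are implicit in SMILES; fill each atom to its normal valence:
  5 × C: no H
  3 × Cl: no H
  2 × C: 2 H each → 4
  2 × C: 1 H each → 2
  2 × O: no H
  1 × N: no H
  1 × S: no H
  Total hydrogens = 6.

6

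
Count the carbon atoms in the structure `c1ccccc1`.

The symbol for carbon appears 6 times in the SMILES. Lowercase c denotes aromatic carbon and counts toward C.

6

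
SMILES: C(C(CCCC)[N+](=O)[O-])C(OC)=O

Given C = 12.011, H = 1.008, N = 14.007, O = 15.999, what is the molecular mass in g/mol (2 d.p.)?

189.21

Molecular formula: C8H15NO4.
M = 8×12.011 + 15×1.008 + 1×14.007 + 4×15.999 = 189.21 g/mol.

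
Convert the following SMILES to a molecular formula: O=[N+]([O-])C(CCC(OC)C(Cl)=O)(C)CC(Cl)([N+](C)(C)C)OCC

C14H27Cl2N2O5+

Heavy atoms from the SMILES: 14 C, 2 Cl, 2 N, 5 O.
Implicit hydrogens by atom environment:
  6 × C: 3 H each → 18
  4 × C: 2 H each → 8
  4 × O: no H
  3 × C: no H
  2 × Cl: no H
  2 × N (charge +1): no H
  1 × C: 1 H
  1 × O (charge -1): no H
  Total hydrogens = 27.
Net charge +1.
Molecular formula: C14H27Cl2N2O5+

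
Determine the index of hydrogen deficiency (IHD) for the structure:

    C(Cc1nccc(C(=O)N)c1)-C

5

Molecular formula from the SMILES: C9H12N2O.
DoU = (2C + 2 + N − H − X)/2 = (2·9 + 2 + 2 − 12 − 0)/2 = 10/2 = 5.
(Structurally: 1 ring(s) + 4 π bond(s) = 5.)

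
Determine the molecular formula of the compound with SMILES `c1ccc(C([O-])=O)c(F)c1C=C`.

Heavy atoms from the SMILES: 9 C, 1 F, 2 O.
Implicit hydrogens by atom environment:
  3 × C (aromatic): 1 H each → 3
  3 × C (aromatic): no H
  1 × C: 2 H
  1 × C: 1 H
  1 × C: no H
  1 × F: no H
  1 × O: no H
  1 × O (charge -1): no H
  Total hydrogens = 6.
Net charge -1.
Molecular formula: C9H6FO2-

C9H6FO2-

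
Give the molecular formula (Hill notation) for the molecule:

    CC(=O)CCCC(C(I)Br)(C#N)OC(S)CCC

C12H19BrINO2S

Heavy atoms from the SMILES: 1 Br, 12 C, 1 I, 1 N, 2 O, 1 S.
Implicit hydrogens by atom environment:
  5 × C: 2 H each → 10
  3 × C: no H
  2 × C: 3 H each → 6
  2 × C: 1 H each → 2
  2 × O: no H
  1 × Br: no H
  1 × I: no H
  1 × N: no H
  1 × S: 1 H
  Total hydrogens = 19.
Molecular formula: C12H19BrINO2S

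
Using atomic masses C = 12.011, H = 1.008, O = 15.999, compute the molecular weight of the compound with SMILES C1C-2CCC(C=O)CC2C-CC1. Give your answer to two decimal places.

166.26

Molecular formula: C11H18O.
M = 11×12.011 + 18×1.008 + 1×15.999 = 166.26 g/mol.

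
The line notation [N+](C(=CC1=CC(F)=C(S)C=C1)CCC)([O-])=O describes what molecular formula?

C11H12FNO2S

Heavy atoms from the SMILES: 11 C, 1 F, 1 N, 2 O, 1 S.
Implicit hydrogens by atom environment:
  3 × C (aromatic): 1 H each → 3
  3 × C (aromatic): no H
  2 × C: 2 H each → 4
  1 × C: 3 H
  1 × C: 1 H
  1 × C: no H
  1 × F: no H
  1 × N (charge +1): no H
  1 × O: no H
  1 × O (charge -1): no H
  1 × S: 1 H
  Total hydrogens = 12.
Molecular formula: C11H12FNO2S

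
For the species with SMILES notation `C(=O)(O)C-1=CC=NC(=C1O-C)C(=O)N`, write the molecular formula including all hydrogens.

Heavy atoms from the SMILES: 8 C, 2 N, 4 O.
Implicit hydrogens by atom environment:
  3 × C (aromatic): no H
  3 × O: no H
  2 × C (aromatic): 1 H each → 2
  2 × C: no H
  1 × C: 3 H
  1 × N: 2 H
  1 × N (aromatic): no H
  1 × O: 1 H
  Total hydrogens = 8.
Molecular formula: C8H8N2O4

C8H8N2O4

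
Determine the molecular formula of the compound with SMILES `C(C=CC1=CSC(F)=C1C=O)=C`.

Heavy atoms from the SMILES: 9 C, 1 F, 1 O, 1 S.
Implicit hydrogens by atom environment:
  4 × C: 1 H each → 4
  3 × C (aromatic): no H
  1 × C: 2 H
  1 × C (aromatic): 1 H
  1 × F: no H
  1 × O: no H
  1 × S (aromatic): no H
  Total hydrogens = 7.
Molecular formula: C9H7FOS

C9H7FOS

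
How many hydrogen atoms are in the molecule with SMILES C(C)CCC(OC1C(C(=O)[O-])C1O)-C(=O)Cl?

14

Hydrogens are implicit in SMILES; fill each atom to its normal valence:
  4 × C: 1 H each → 4
  3 × C: 2 H each → 6
  3 × O: no H
  2 × C: no H
  1 × C: 3 H
  1 × Cl: no H
  1 × O: 1 H
  1 × O (charge -1): no H
  Total hydrogens = 14.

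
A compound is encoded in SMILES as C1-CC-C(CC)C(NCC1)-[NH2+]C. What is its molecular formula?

Heavy atoms from the SMILES: 10 C, 2 N.
Implicit hydrogens by atom environment:
  6 × C: 2 H each → 12
  2 × C: 3 H each → 6
  2 × C: 1 H each → 2
  1 × N (charge +1): 2 H
  1 × N: 1 H
  Total hydrogens = 23.
Net charge +1.
Molecular formula: C10H23N2+

C10H23N2+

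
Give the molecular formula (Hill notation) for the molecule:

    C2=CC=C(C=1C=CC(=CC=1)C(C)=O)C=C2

Heavy atoms from the SMILES: 14 C, 1 O.
Implicit hydrogens by atom environment:
  9 × C (aromatic): 1 H each → 9
  3 × C (aromatic): no H
  1 × C: 3 H
  1 × C: no H
  1 × O: no H
  Total hydrogens = 12.
Molecular formula: C14H12O

C14H12O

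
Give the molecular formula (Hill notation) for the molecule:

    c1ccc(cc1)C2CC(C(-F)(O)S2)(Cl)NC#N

C11H10ClFN2OS

Heavy atoms from the SMILES: 11 C, 1 Cl, 1 F, 2 N, 1 O, 1 S.
Implicit hydrogens by atom environment:
  5 × C (aromatic): 1 H each → 5
  3 × C: no H
  1 × C: 2 H
  1 × C: 1 H
  1 × C (aromatic): no H
  1 × Cl: no H
  1 × F: no H
  1 × N: 1 H
  1 × N: no H
  1 × O: 1 H
  1 × S: no H
  Total hydrogens = 10.
Molecular formula: C11H10ClFN2OS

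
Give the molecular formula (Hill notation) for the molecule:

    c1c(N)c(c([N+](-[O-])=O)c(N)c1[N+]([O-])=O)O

Heavy atoms from the SMILES: 6 C, 4 N, 5 O.
Implicit hydrogens by atom environment:
  5 × C (aromatic): no H
  2 × N: 2 H each → 4
  2 × N (charge +1): no H
  2 × O: no H
  2 × O (charge -1): no H
  1 × C (aromatic): 1 H
  1 × O: 1 H
  Total hydrogens = 6.
Molecular formula: C6H6N4O5

C6H6N4O5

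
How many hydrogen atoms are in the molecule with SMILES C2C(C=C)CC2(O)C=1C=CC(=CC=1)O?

Hydrogens are implicit in SMILES; fill each atom to its normal valence:
  4 × C (aromatic): 1 H each → 4
  3 × C: 2 H each → 6
  2 × C: 1 H each → 2
  2 × C (aromatic): no H
  2 × O: 1 H each → 2
  1 × C: no H
  Total hydrogens = 14.

14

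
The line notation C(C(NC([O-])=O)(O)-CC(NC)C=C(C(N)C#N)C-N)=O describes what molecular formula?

Heavy atoms from the SMILES: 11 C, 5 N, 4 O.
Implicit hydrogens by atom environment:
  4 × C: 1 H each → 4
  4 × C: no H
  2 × C: 2 H each → 4
  2 × N: 2 H each → 4
  2 × N: 1 H each → 2
  2 × O: no H
  1 × C: 3 H
  1 × N: no H
  1 × O: 1 H
  1 × O (charge -1): no H
  Total hydrogens = 18.
Net charge -1.
Molecular formula: C11H18N5O4-

C11H18N5O4-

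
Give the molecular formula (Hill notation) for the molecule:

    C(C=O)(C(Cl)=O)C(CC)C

Heavy atoms from the SMILES: 7 C, 1 Cl, 2 O.
Implicit hydrogens by atom environment:
  3 × C: 1 H each → 3
  2 × C: 3 H each → 6
  2 × O: no H
  1 × C: 2 H
  1 × C: no H
  1 × Cl: no H
  Total hydrogens = 11.
Molecular formula: C7H11ClO2

C7H11ClO2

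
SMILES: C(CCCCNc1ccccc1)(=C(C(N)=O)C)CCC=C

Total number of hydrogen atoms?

Hydrogens are implicit in SMILES; fill each atom to its normal valence:
  7 × C: 2 H each → 14
  5 × C (aromatic): 1 H each → 5
  3 × C: no H
  1 × C: 3 H
  1 × C: 1 H
  1 × C (aromatic): no H
  1 × N: 2 H
  1 × N: 1 H
  1 × O: no H
  Total hydrogens = 26.

26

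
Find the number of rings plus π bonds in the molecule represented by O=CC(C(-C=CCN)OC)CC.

2

Molecular formula from the SMILES: C9H17NO2.
DoU = (2C + 2 + N − H − X)/2 = (2·9 + 2 + 1 − 17 − 0)/2 = 4/2 = 2.
(Structurally: 0 ring(s) + 2 π bond(s) = 2.)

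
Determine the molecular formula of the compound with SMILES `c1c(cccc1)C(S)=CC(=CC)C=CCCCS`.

C16H20S2

Heavy atoms from the SMILES: 16 C, 2 S.
Implicit hydrogens by atom environment:
  5 × C (aromatic): 1 H each → 5
  4 × C: 1 H each → 4
  3 × C: 2 H each → 6
  2 × C: no H
  2 × S: 1 H each → 2
  1 × C: 3 H
  1 × C (aromatic): no H
  Total hydrogens = 20.
Molecular formula: C16H20S2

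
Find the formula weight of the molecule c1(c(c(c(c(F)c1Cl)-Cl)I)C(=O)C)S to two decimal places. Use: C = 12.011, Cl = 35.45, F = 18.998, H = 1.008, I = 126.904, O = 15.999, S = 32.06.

Molecular formula: C8H4Cl2FIOS.
M = 8×12.011 + 2×35.45 + 1×18.998 + 4×1.008 + 1×126.904 + 1×15.999 + 1×32.06 = 364.98 g/mol.

364.98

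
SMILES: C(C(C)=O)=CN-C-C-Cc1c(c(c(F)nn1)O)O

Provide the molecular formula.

C11H14FN3O3

Heavy atoms from the SMILES: 11 C, 1 F, 3 N, 3 O.
Implicit hydrogens by atom environment:
  4 × C (aromatic): no H
  3 × C: 2 H each → 6
  2 × C: 1 H each → 2
  2 × N (aromatic): no H
  2 × O: 1 H each → 2
  1 × C: 3 H
  1 × C: no H
  1 × F: no H
  1 × N: 1 H
  1 × O: no H
  Total hydrogens = 14.
Molecular formula: C11H14FN3O3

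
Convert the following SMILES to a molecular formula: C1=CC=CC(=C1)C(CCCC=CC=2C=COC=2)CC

C18H22O

Heavy atoms from the SMILES: 18 C, 1 O.
Implicit hydrogens by atom environment:
  8 × C (aromatic): 1 H each → 8
  4 × C: 2 H each → 8
  3 × C: 1 H each → 3
  2 × C (aromatic): no H
  1 × C: 3 H
  1 × O (aromatic): no H
  Total hydrogens = 22.
Molecular formula: C18H22O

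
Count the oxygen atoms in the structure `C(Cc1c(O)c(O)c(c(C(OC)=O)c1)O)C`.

The symbol for oxygen appears 5 times in the SMILES.

5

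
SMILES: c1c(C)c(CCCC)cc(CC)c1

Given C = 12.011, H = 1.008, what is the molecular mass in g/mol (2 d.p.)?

Molecular formula: C13H20.
M = 13×12.011 + 20×1.008 = 176.30 g/mol.

176.30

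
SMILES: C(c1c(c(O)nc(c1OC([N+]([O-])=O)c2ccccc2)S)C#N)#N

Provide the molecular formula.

Heavy atoms from the SMILES: 14 C, 4 N, 4 O, 1 S.
Implicit hydrogens by atom environment:
  6 × C (aromatic): no H
  5 × C (aromatic): 1 H each → 5
  2 × C: no H
  2 × N: no H
  2 × O: no H
  1 × C: 1 H
  1 × N (aromatic): no H
  1 × N (charge +1): no H
  1 × O: 1 H
  1 × O (charge -1): no H
  1 × S: 1 H
  Total hydrogens = 8.
Molecular formula: C14H8N4O4S

C14H8N4O4S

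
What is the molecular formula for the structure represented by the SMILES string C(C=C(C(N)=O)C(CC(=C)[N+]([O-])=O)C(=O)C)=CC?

Heavy atoms from the SMILES: 12 C, 2 N, 4 O.
Implicit hydrogens by atom environment:
  4 × C: 1 H each → 4
  4 × C: no H
  3 × O: no H
  2 × C: 3 H each → 6
  2 × C: 2 H each → 4
  1 × N: 2 H
  1 × N (charge +1): no H
  1 × O (charge -1): no H
  Total hydrogens = 16.
Molecular formula: C12H16N2O4

C12H16N2O4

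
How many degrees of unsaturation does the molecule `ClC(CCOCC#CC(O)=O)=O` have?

4

Molecular formula from the SMILES: C7H7ClO4.
DoU = (2C + 2 + N − H − X)/2 = (2·7 + 2 + 0 − 7 − 1)/2 = 8/2 = 4.
(Structurally: 0 ring(s) + 4 π bond(s) = 4.)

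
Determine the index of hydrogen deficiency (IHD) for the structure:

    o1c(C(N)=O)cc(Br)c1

4

Molecular formula from the SMILES: C5H4BrNO2.
DoU = (2C + 2 + N − H − X)/2 = (2·5 + 2 + 1 − 4 − 1)/2 = 8/2 = 4.
(Structurally: 1 ring(s) + 3 π bond(s) = 4.)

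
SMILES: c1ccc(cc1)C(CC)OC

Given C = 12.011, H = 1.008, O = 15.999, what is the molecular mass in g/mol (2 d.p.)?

Molecular formula: C10H14O.
M = 10×12.011 + 14×1.008 + 1×15.999 = 150.22 g/mol.

150.22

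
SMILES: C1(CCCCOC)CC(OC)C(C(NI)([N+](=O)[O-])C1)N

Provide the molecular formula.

Heavy atoms from the SMILES: 12 C, 1 I, 3 N, 4 O.
Implicit hydrogens by atom environment:
  6 × C: 2 H each → 12
  3 × C: 1 H each → 3
  3 × O: no H
  2 × C: 3 H each → 6
  1 × C: no H
  1 × I: no H
  1 × N: 2 H
  1 × N: 1 H
  1 × N (charge +1): no H
  1 × O (charge -1): no H
  Total hydrogens = 24.
Molecular formula: C12H24IN3O4

C12H24IN3O4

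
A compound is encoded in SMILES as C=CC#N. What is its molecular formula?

Heavy atoms from the SMILES: 3 C, 1 N.
Implicit hydrogens by atom environment:
  1 × C: 2 H
  1 × C: 1 H
  1 × C: no H
  1 × N: no H
  Total hydrogens = 3.
Molecular formula: C3H3N

C3H3N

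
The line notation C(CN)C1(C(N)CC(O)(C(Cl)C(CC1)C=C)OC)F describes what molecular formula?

Heavy atoms from the SMILES: 13 C, 1 Cl, 1 F, 2 N, 2 O.
Implicit hydrogens by atom environment:
  6 × C: 2 H each → 12
  4 × C: 1 H each → 4
  2 × C: no H
  2 × N: 2 H each → 4
  1 × C: 3 H
  1 × Cl: no H
  1 × F: no H
  1 × O: 1 H
  1 × O: no H
  Total hydrogens = 24.
Molecular formula: C13H24ClFN2O2

C13H24ClFN2O2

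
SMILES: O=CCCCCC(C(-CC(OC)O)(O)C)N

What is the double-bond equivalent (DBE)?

1

Molecular formula from the SMILES: C11H23NO4.
DoU = (2C + 2 + N − H − X)/2 = (2·11 + 2 + 1 − 23 − 0)/2 = 2/2 = 1.
(Structurally: 0 ring(s) + 1 π bond(s) = 1.)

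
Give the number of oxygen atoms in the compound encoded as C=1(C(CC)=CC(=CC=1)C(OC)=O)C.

2

The symbol for oxygen appears 2 times in the SMILES.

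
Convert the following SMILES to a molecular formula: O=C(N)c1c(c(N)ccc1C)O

Heavy atoms from the SMILES: 8 C, 2 N, 2 O.
Implicit hydrogens by atom environment:
  4 × C (aromatic): no H
  2 × C (aromatic): 1 H each → 2
  2 × N: 2 H each → 4
  1 × C: 3 H
  1 × C: no H
  1 × O: 1 H
  1 × O: no H
  Total hydrogens = 10.
Molecular formula: C8H10N2O2

C8H10N2O2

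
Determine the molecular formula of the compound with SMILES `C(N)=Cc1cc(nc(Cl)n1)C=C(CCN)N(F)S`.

Heavy atoms from the SMILES: 10 C, 1 Cl, 1 F, 5 N, 1 S.
Implicit hydrogens by atom environment:
  3 × C: 1 H each → 3
  3 × C (aromatic): no H
  2 × C: 2 H each → 4
  2 × N: 2 H each → 4
  2 × N (aromatic): no H
  1 × C (aromatic): 1 H
  1 × C: no H
  1 × Cl: no H
  1 × F: no H
  1 × N: no H
  1 × S: 1 H
  Total hydrogens = 13.
Molecular formula: C10H13ClFN5S

C10H13ClFN5S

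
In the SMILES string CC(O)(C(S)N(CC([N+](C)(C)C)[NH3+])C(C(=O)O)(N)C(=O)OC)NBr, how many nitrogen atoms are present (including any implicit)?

The symbol for nitrogen appears 5 times in the SMILES.

5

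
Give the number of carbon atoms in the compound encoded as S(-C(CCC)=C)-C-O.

The symbol for carbon appears 6 times in the SMILES.

6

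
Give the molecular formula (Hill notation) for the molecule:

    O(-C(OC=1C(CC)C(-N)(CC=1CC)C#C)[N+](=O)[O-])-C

C13H20N2O4

Heavy atoms from the SMILES: 13 C, 2 N, 4 O.
Implicit hydrogens by atom environment:
  4 × C: no H
  3 × C: 3 H each → 9
  3 × C: 2 H each → 6
  3 × C: 1 H each → 3
  3 × O: no H
  1 × N: 2 H
  1 × N (charge +1): no H
  1 × O (charge -1): no H
  Total hydrogens = 20.
Molecular formula: C13H20N2O4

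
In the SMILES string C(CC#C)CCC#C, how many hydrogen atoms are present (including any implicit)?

Hydrogens are implicit in SMILES; fill each atom to its normal valence:
  4 × C: 2 H each → 8
  2 × C: 1 H each → 2
  2 × C: no H
  Total hydrogens = 10.

10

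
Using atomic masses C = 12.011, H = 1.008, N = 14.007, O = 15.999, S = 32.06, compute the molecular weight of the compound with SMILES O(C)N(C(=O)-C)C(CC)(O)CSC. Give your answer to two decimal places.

Molecular formula: C8H17NO3S.
M = 8×12.011 + 17×1.008 + 1×14.007 + 3×15.999 + 1×32.06 = 207.29 g/mol.

207.29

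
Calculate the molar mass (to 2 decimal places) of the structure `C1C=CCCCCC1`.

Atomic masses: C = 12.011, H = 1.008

Molecular formula: C8H14.
M = 8×12.011 + 14×1.008 = 110.20 g/mol.

110.20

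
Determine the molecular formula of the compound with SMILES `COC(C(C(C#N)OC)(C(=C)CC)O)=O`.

Heavy atoms from the SMILES: 10 C, 1 N, 4 O.
Implicit hydrogens by atom environment:
  4 × C: no H
  3 × C: 3 H each → 9
  3 × O: no H
  2 × C: 2 H each → 4
  1 × C: 1 H
  1 × N: no H
  1 × O: 1 H
  Total hydrogens = 15.
Molecular formula: C10H15NO4

C10H15NO4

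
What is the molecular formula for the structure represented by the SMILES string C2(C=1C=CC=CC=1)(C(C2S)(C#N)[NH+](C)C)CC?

Heavy atoms from the SMILES: 14 C, 2 N, 1 S.
Implicit hydrogens by atom environment:
  5 × C (aromatic): 1 H each → 5
  3 × C: 3 H each → 9
  3 × C: no H
  1 × C: 2 H
  1 × C: 1 H
  1 × C (aromatic): no H
  1 × N (charge +1): 1 H
  1 × N: no H
  1 × S: 1 H
  Total hydrogens = 19.
Net charge +1.
Molecular formula: C14H19N2S+

C14H19N2S+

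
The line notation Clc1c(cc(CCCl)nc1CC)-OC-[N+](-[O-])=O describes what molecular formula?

C10H12Cl2N2O3

Heavy atoms from the SMILES: 10 C, 2 Cl, 2 N, 3 O.
Implicit hydrogens by atom environment:
  4 × C: 2 H each → 8
  4 × C (aromatic): no H
  2 × Cl: no H
  2 × O: no H
  1 × C: 3 H
  1 × C (aromatic): 1 H
  1 × N (aromatic): no H
  1 × N (charge +1): no H
  1 × O (charge -1): no H
  Total hydrogens = 12.
Molecular formula: C10H12Cl2N2O3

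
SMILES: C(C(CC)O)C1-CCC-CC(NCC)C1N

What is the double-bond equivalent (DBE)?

1

Molecular formula from the SMILES: C13H28N2O.
DoU = (2C + 2 + N − H − X)/2 = (2·13 + 2 + 2 − 28 − 0)/2 = 2/2 = 1.
(Structurally: 1 ring(s) + 0 π bond(s) = 1.)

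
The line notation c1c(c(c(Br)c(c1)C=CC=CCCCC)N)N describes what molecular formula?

Heavy atoms from the SMILES: 1 Br, 14 C, 2 N.
Implicit hydrogens by atom environment:
  4 × C: 1 H each → 4
  4 × C (aromatic): no H
  3 × C: 2 H each → 6
  2 × C (aromatic): 1 H each → 2
  2 × N: 2 H each → 4
  1 × Br: no H
  1 × C: 3 H
  Total hydrogens = 19.
Molecular formula: C14H19BrN2

C14H19BrN2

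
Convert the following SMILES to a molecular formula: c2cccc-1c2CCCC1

Heavy atoms from the SMILES: 10 C.
Implicit hydrogens by atom environment:
  4 × C: 2 H each → 8
  4 × C (aromatic): 1 H each → 4
  2 × C (aromatic): no H
  Total hydrogens = 12.
Molecular formula: C10H12

C10H12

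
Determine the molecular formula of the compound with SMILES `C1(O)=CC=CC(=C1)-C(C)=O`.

Heavy atoms from the SMILES: 8 C, 2 O.
Implicit hydrogens by atom environment:
  4 × C (aromatic): 1 H each → 4
  2 × C (aromatic): no H
  1 × C: 3 H
  1 × C: no H
  1 × O: 1 H
  1 × O: no H
  Total hydrogens = 8.
Molecular formula: C8H8O2

C8H8O2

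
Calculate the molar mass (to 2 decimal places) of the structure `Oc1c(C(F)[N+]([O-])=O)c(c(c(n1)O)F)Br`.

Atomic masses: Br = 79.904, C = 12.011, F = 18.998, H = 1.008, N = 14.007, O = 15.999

285.00

Molecular formula: C6H3BrF2N2O4.
M = 1×79.904 + 6×12.011 + 2×18.998 + 3×1.008 + 2×14.007 + 4×15.999 = 285.00 g/mol.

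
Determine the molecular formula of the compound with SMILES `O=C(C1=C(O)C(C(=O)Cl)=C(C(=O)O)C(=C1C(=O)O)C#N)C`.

Heavy atoms from the SMILES: 12 C, 1 Cl, 1 N, 7 O.
Implicit hydrogens by atom environment:
  6 × C (aromatic): no H
  5 × C: no H
  4 × O: no H
  3 × O: 1 H each → 3
  1 × C: 3 H
  1 × Cl: no H
  1 × N: no H
  Total hydrogens = 6.
Molecular formula: C12H6ClNO7

C12H6ClNO7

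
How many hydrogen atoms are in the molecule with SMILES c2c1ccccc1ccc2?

Hydrogens are implicit in SMILES; fill each atom to its normal valence:
  8 × C (aromatic): 1 H each → 8
  2 × C (aromatic): no H
  Total hydrogens = 8.

8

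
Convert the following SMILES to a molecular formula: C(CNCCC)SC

C6H15NS

Heavy atoms from the SMILES: 6 C, 1 N, 1 S.
Implicit hydrogens by atom environment:
  4 × C: 2 H each → 8
  2 × C: 3 H each → 6
  1 × N: 1 H
  1 × S: no H
  Total hydrogens = 15.
Molecular formula: C6H15NS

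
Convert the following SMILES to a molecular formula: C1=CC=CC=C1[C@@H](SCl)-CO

C8H9ClOS

Heavy atoms from the SMILES: 8 C, 1 Cl, 1 O, 1 S.
Implicit hydrogens by atom environment:
  5 × C (aromatic): 1 H each → 5
  1 × C: 2 H
  1 × C: 1 H
  1 × C (aromatic): no H
  1 × Cl: no H
  1 × O: 1 H
  1 × S: no H
  Total hydrogens = 9.
Molecular formula: C8H9ClOS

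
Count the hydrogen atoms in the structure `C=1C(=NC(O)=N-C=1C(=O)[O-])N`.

4

Hydrogens are implicit in SMILES; fill each atom to its normal valence:
  3 × C (aromatic): no H
  2 × N (aromatic): no H
  1 × C (aromatic): 1 H
  1 × C: no H
  1 × N: 2 H
  1 × O: 1 H
  1 × O: no H
  1 × O (charge -1): no H
  Total hydrogens = 4.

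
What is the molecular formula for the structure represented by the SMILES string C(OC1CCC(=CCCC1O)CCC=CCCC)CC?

Heavy atoms from the SMILES: 18 C, 2 O.
Implicit hydrogens by atom environment:
  10 × C: 2 H each → 20
  5 × C: 1 H each → 5
  2 × C: 3 H each → 6
  1 × C: no H
  1 × O: 1 H
  1 × O: no H
  Total hydrogens = 32.
Molecular formula: C18H32O2

C18H32O2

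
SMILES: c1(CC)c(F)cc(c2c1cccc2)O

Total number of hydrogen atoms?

Hydrogens are implicit in SMILES; fill each atom to its normal valence:
  5 × C (aromatic): 1 H each → 5
  5 × C (aromatic): no H
  1 × C: 3 H
  1 × C: 2 H
  1 × F: no H
  1 × O: 1 H
  Total hydrogens = 11.

11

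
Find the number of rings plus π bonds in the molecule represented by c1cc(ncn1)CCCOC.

4

Molecular formula from the SMILES: C8H12N2O.
DoU = (2C + 2 + N − H − X)/2 = (2·8 + 2 + 2 − 12 − 0)/2 = 8/2 = 4.
(Structurally: 1 ring(s) + 3 π bond(s) = 4.)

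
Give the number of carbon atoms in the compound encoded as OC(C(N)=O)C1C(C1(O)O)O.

5

The symbol for carbon appears 5 times in the SMILES.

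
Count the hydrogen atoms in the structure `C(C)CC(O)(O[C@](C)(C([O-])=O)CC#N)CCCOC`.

Hydrogens are implicit in SMILES; fill each atom to its normal valence:
  6 × C: 2 H each → 12
  4 × C: no H
  3 × C: 3 H each → 9
  3 × O: no H
  1 × N: no H
  1 × O: 1 H
  1 × O (charge -1): no H
  Total hydrogens = 22.

22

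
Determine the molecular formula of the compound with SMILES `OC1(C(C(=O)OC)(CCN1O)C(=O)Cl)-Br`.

C7H9BrClNO5

Heavy atoms from the SMILES: 1 Br, 7 C, 1 Cl, 1 N, 5 O.
Implicit hydrogens by atom environment:
  4 × C: no H
  3 × O: no H
  2 × C: 2 H each → 4
  2 × O: 1 H each → 2
  1 × Br: no H
  1 × C: 3 H
  1 × Cl: no H
  1 × N: no H
  Total hydrogens = 9.
Molecular formula: C7H9BrClNO5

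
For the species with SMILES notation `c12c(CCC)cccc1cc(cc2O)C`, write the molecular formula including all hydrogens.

C14H16O

Heavy atoms from the SMILES: 14 C, 1 O.
Implicit hydrogens by atom environment:
  5 × C (aromatic): 1 H each → 5
  5 × C (aromatic): no H
  2 × C: 3 H each → 6
  2 × C: 2 H each → 4
  1 × O: 1 H
  Total hydrogens = 16.
Molecular formula: C14H16O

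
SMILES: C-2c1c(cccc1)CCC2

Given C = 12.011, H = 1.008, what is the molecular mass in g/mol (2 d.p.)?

132.21

Molecular formula: C10H12.
M = 10×12.011 + 12×1.008 = 132.21 g/mol.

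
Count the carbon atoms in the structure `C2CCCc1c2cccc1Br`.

The symbol for carbon appears 10 times in the SMILES. Lowercase c denotes aromatic carbon and counts toward C.

10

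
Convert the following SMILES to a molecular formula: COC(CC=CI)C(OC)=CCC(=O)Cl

C10H14ClIO3

Heavy atoms from the SMILES: 10 C, 1 Cl, 1 I, 3 O.
Implicit hydrogens by atom environment:
  4 × C: 1 H each → 4
  3 × O: no H
  2 × C: 3 H each → 6
  2 × C: 2 H each → 4
  2 × C: no H
  1 × Cl: no H
  1 × I: no H
  Total hydrogens = 14.
Molecular formula: C10H14ClIO3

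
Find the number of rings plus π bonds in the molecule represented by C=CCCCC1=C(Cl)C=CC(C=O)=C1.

6

Molecular formula from the SMILES: C12H13ClO.
DoU = (2C + 2 + N − H − X)/2 = (2·12 + 2 + 0 − 13 − 1)/2 = 12/2 = 6.
(Structurally: 1 ring(s) + 5 π bond(s) = 6.)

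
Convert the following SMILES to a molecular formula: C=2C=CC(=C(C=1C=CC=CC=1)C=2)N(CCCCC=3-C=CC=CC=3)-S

C22H23NS

Heavy atoms from the SMILES: 22 C, 1 N, 1 S.
Implicit hydrogens by atom environment:
  14 × C (aromatic): 1 H each → 14
  4 × C: 2 H each → 8
  4 × C (aromatic): no H
  1 × N: no H
  1 × S: 1 H
  Total hydrogens = 23.
Molecular formula: C22H23NS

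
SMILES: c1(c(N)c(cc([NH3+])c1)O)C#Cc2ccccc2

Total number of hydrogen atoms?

Hydrogens are implicit in SMILES; fill each atom to its normal valence:
  7 × C (aromatic): 1 H each → 7
  5 × C (aromatic): no H
  2 × C: no H
  1 × N (charge +1): 3 H
  1 × N: 2 H
  1 × O: 1 H
  Total hydrogens = 13.

13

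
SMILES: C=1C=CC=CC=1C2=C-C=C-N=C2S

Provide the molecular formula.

Heavy atoms from the SMILES: 11 C, 1 N, 1 S.
Implicit hydrogens by atom environment:
  8 × C (aromatic): 1 H each → 8
  3 × C (aromatic): no H
  1 × N (aromatic): no H
  1 × S: 1 H
  Total hydrogens = 9.
Molecular formula: C11H9NS

C11H9NS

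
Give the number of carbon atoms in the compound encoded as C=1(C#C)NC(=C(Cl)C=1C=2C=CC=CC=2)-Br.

The symbol for carbon appears 12 times in the SMILES. (Cl is a single chlorine, not C + l.)

12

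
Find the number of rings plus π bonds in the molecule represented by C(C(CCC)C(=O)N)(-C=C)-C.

2

Molecular formula from the SMILES: C9H17NO.
DoU = (2C + 2 + N − H − X)/2 = (2·9 + 2 + 1 − 17 − 0)/2 = 4/2 = 2.
(Structurally: 0 ring(s) + 2 π bond(s) = 2.)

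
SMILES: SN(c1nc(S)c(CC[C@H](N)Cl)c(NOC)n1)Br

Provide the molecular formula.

Heavy atoms from the SMILES: 1 Br, 8 C, 1 Cl, 5 N, 1 O, 2 S.
Implicit hydrogens by atom environment:
  4 × C (aromatic): no H
  2 × C: 2 H each → 4
  2 × N (aromatic): no H
  2 × S: 1 H each → 2
  1 × Br: no H
  1 × C: 3 H
  1 × C: 1 H
  1 × Cl: no H
  1 × N: 2 H
  1 × N: 1 H
  1 × N: no H
  1 × O: no H
  Total hydrogens = 13.
Molecular formula: C8H13BrClN5OS2

C8H13BrClN5OS2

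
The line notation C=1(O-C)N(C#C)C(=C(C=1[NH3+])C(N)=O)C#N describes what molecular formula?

Heavy atoms from the SMILES: 9 C, 4 N, 2 O.
Implicit hydrogens by atom environment:
  4 × C (aromatic): no H
  3 × C: no H
  2 × O: no H
  1 × C: 3 H
  1 × C: 1 H
  1 × N (charge +1): 3 H
  1 × N: 2 H
  1 × N (aromatic): no H
  1 × N: no H
  Total hydrogens = 9.
Net charge +1.
Molecular formula: C9H9N4O2+

C9H9N4O2+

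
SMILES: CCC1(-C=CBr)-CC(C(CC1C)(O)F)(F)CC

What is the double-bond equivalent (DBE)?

Molecular formula from the SMILES: C13H21BrF2O.
DoU = (2C + 2 + N − H − X)/2 = (2·13 + 2 + 0 − 21 − 3)/2 = 4/2 = 2.
(Structurally: 1 ring(s) + 1 π bond(s) = 2.)

2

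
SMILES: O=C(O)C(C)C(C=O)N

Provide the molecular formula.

C5H9NO3

Heavy atoms from the SMILES: 5 C, 1 N, 3 O.
Implicit hydrogens by atom environment:
  3 × C: 1 H each → 3
  2 × O: no H
  1 × C: 3 H
  1 × C: no H
  1 × N: 2 H
  1 × O: 1 H
  Total hydrogens = 9.
Molecular formula: C5H9NO3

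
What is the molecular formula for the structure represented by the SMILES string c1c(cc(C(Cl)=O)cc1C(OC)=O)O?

C9H7ClO4

Heavy atoms from the SMILES: 9 C, 1 Cl, 4 O.
Implicit hydrogens by atom environment:
  3 × C (aromatic): 1 H each → 3
  3 × C (aromatic): no H
  3 × O: no H
  2 × C: no H
  1 × C: 3 H
  1 × Cl: no H
  1 × O: 1 H
  Total hydrogens = 7.
Molecular formula: C9H7ClO4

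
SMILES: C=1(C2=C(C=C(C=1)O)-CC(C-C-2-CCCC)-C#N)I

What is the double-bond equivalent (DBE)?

Molecular formula from the SMILES: C15H18INO.
DoU = (2C + 2 + N − H − X)/2 = (2·15 + 2 + 1 − 18 − 1)/2 = 14/2 = 7.
(Structurally: 2 ring(s) + 5 π bond(s) = 7.)

7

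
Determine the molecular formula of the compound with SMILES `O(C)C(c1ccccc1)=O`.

Heavy atoms from the SMILES: 8 C, 2 O.
Implicit hydrogens by atom environment:
  5 × C (aromatic): 1 H each → 5
  2 × O: no H
  1 × C: 3 H
  1 × C (aromatic): no H
  1 × C: no H
  Total hydrogens = 8.
Molecular formula: C8H8O2

C8H8O2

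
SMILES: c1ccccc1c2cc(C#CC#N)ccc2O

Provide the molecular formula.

Heavy atoms from the SMILES: 15 C, 1 N, 1 O.
Implicit hydrogens by atom environment:
  8 × C (aromatic): 1 H each → 8
  4 × C (aromatic): no H
  3 × C: no H
  1 × N: no H
  1 × O: 1 H
  Total hydrogens = 9.
Molecular formula: C15H9NO

C15H9NO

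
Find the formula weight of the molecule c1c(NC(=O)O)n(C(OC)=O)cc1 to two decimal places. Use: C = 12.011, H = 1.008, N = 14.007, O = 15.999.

184.15

Molecular formula: C7H8N2O4.
M = 7×12.011 + 8×1.008 + 2×14.007 + 4×15.999 = 184.15 g/mol.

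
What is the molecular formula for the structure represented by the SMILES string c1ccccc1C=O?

C7H6O

Heavy atoms from the SMILES: 7 C, 1 O.
Implicit hydrogens by atom environment:
  5 × C (aromatic): 1 H each → 5
  1 × C: 1 H
  1 × C (aromatic): no H
  1 × O: no H
  Total hydrogens = 6.
Molecular formula: C7H6O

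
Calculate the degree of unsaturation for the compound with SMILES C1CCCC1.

Molecular formula from the SMILES: C5H10.
DoU = (2C + 2 + N − H − X)/2 = (2·5 + 2 + 0 − 10 − 0)/2 = 2/2 = 1.
(Structurally: 1 ring(s) + 0 π bond(s) = 1.)

1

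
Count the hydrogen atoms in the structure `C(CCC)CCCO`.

Hydrogens are implicit in SMILES; fill each atom to its normal valence:
  6 × C: 2 H each → 12
  1 × C: 3 H
  1 × O: 1 H
  Total hydrogens = 16.

16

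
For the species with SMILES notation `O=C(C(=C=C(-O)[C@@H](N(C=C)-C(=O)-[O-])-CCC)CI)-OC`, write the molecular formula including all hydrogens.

Heavy atoms from the SMILES: 13 C, 1 I, 1 N, 5 O.
Implicit hydrogens by atom environment:
  5 × C: no H
  4 × C: 2 H each → 8
  3 × O: no H
  2 × C: 3 H each → 6
  2 × C: 1 H each → 2
  1 × I: no H
  1 × N: no H
  1 × O: 1 H
  1 × O (charge -1): no H
  Total hydrogens = 17.
Net charge -1.
Molecular formula: C13H17INO5-

C13H17INO5-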